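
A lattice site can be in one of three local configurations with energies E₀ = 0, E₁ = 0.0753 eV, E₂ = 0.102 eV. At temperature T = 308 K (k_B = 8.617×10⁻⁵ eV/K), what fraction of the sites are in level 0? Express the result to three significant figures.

0.926

k_BT = 8.617×10⁻⁵ × 308 K = 0.026540 eV.
Eᵢ/kT = 0, 2.8372, 3.8433.
Z = Σ e^(−Eᵢ/kT) = e^(−0) + e^(−2.8372) + e^(−3.8433) = 1.0000 + 0.058589 + 0.021423 = 1.0800.
P₀ = e^(−E₀/kT) / Z = 1.0000/1.0800 = 0.926.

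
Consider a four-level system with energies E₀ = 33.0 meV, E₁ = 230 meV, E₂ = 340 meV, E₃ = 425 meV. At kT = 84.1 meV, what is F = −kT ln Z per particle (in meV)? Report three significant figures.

22.6 meV

Eᵢ/kT = 0.39239, 2.7348, 4.0428, 5.0535.
Z = Σ e^(−Eᵢ/kT) = e^(−0.39239) + e^(−2.7348) + e^(−4.0428) + e^(−5.0535) = 0.67544 + 0.064907 + 0.017548 + 0.0063869 = 0.76428.
F = −kT ln Z = −84.1 × ln(0.76428) = −84.1 × -0.26882 = 22.6 meV.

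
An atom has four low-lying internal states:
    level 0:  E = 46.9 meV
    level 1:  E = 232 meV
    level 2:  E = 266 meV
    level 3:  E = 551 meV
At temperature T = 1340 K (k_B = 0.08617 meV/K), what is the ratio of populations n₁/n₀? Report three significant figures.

0.201

k_BT = 0.08617 × 1340 K = 115.47 meV.
n₁/n₀ = exp[−(E₁−E₀)/kT] = exp(−(185.1 meV)/(115.47 meV)) = exp(-1.6030) = 0.201.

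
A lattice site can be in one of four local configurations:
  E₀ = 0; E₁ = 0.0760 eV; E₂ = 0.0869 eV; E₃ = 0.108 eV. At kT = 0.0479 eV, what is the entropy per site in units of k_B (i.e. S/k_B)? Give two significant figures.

0.97

Eᵢ/kT = 0, 1.587, 1.814, 2.255.
Z = Σ e^(−Eᵢ/kT) = e^(−0) + e^(−1.587) + e^(−1.814) + e^(−2.255) = 1.000 + 0.2045 + 0.1630 + 0.1049 = 1.472.
⟨E⟩ = Σ EᵢPᵢ = 0.02788 eV.
S/k_B = ln Z + ⟨E⟩/kT = ln(1.472) + 0.02788/0.0479 = 0.3866 + 0.5820 = 0.97.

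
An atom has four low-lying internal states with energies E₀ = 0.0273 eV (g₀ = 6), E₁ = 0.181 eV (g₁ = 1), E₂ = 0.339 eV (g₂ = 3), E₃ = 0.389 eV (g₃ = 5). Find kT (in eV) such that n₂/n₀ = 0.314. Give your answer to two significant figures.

0.67 eV

n₂/n₀ = (g₂/g₀) exp[−(E₂−E₀)/kT] = 0.314.
⇒ (E₂−E₀)/kT = ln((3/6)/0.314) = ln(1.592) = 0.4650.
kT = 0.3117 eV / 0.4650 = 0.67 eV.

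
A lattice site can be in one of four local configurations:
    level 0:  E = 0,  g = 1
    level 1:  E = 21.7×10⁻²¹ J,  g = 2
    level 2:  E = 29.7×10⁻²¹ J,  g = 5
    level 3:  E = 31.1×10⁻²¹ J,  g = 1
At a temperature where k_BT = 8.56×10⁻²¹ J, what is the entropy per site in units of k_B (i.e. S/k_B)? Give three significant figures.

Eᵢ/kT = 0, 2.5350, 3.4696, 3.6332.
Z = Σ gᵢe^(−Eᵢ/kT) = 1·e^(−0) + 2·e^(−2.5350) + 5·e^(−3.4696) + 1·e^(−3.6332) = 1.0000 + 0.15852 + 0.15565 + 0.026431 = 1.3406.
⟨E⟩ = Σ EᵢPᵢ = 6.6274 ×10⁻²¹ J.
S/k_B = ln Z + ⟨E⟩/kT = ln(1.3406) + 6.6274/8.56 = 0.29312 + 0.77423 = 1.07.

1.07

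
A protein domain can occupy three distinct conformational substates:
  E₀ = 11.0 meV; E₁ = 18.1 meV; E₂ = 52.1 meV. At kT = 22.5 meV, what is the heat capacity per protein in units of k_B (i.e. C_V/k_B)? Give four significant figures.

Eᵢ/kT = 0.488889, 0.804444, 2.31556.
Z = Σ e^(−Eᵢ/kT) = e^(−0.488889) + e^(−0.804444) + e^(−2.31556) = 0.613307 + 0.447337 + 0.0987109 = 1.15935.
⟨E⟩ = 17.2390 meV, ⟨E²⟩ = 421.533 meV².
C_V/k_B = (⟨E²⟩ − ⟨E⟩²)/(kT)² = (421.533 − 297.183)/506.250 = 0.2456.

0.2456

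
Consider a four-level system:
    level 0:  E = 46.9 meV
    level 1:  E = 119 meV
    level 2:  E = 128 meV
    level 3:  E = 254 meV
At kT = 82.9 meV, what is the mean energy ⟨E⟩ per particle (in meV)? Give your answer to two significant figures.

88 meV

Eᵢ/kT = 0.5657, 1.435, 1.544, 3.064.
Z = Σ e^(−Eᵢ/kT) = e^(−0.5657) + e^(−1.435) + e^(−1.544) + e^(−3.064) = 0.5680 + 0.2381 + 0.2135 + 0.04670 = 1.066.
⟨E⟩ = Σ Eᵢ e^(−Eᵢ/kT) / Z = (46.9·0.5680 + 119·0.2381 + 128·0.2135 + 254·0.04670) / 1.066 = 88 meV.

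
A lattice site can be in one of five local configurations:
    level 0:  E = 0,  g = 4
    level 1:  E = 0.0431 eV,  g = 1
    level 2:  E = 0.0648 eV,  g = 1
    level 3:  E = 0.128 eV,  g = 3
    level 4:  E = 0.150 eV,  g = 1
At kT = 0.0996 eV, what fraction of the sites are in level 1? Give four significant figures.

Eᵢ/kT = 0, 0.432731, 0.650602, 1.28514, 1.50602.
Z = Σ gᵢe^(−Eᵢ/kT) = 4·e^(−0) + 1·e^(−0.432731) + 1·e^(−0.650602) + 3·e^(−1.28514) + 1·e^(−1.50602) = 4.00000 + 0.648735 + 0.521732 + 0.829836 + 0.221791 = 6.22209.
P₁ = g₁ e^(−E₁/kT) / Z = 0.648735/6.22209 = 0.1043.

0.1043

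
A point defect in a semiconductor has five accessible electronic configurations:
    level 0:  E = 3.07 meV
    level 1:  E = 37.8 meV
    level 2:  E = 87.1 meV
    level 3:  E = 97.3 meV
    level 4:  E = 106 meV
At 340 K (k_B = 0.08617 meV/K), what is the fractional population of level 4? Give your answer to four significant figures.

0.02081

k_BT = 0.08617 × 340 K = 29.2978 meV.
Eᵢ/kT = 0.104786, 1.29020, 2.97292, 3.32107, 3.61802.
Z = Σ e^(−Eᵢ/kT) = e^(−0.104786) + e^(−1.29020) + e^(−2.97292) + e^(−3.32107) + e^(−3.61802) = 0.900517 + 0.275216 + 0.0511537 + 0.0361142 + 0.0268358 = 1.28984.
P₄ = e^(−E₄/kT) / Z = 0.0268358/1.28984 = 0.02081.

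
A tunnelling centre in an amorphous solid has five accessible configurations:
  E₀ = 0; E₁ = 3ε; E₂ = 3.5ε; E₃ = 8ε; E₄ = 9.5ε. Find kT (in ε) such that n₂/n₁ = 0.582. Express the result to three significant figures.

0.924 ε

n₂/n₁ = exp[−(E₂−E₁)/kT] = 0.582.
⇒ (E₂−E₁)/kT = ln(1/0.582) = ln(1.7182) = 0.54128.
kT = 0.5ε / 0.54128 = 0.924 ε.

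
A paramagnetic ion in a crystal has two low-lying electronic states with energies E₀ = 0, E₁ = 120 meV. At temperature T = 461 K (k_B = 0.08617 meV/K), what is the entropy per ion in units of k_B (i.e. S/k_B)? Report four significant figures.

k_BT = 0.08617 × 461 K = 39.7244 meV.
Eᵢ/kT = 0, 3.02081.
Z = Σ e^(−Eᵢ/kT) = e^(−0) + e^(−3.02081) = 1.00000 + 0.0487617 = 1.04876.
⟨E⟩ = Σ EᵢPᵢ = 5.57935 meV.
S/k_B = ln Z + ⟨E⟩/kT = ln(1.04876) + 5.57935/39.7244 = 0.0476085 + 0.140451 = 0.1881.

0.1881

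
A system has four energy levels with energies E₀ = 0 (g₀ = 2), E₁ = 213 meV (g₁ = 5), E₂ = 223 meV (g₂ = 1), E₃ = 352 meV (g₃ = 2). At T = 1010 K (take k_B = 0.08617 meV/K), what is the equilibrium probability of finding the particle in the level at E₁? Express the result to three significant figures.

0.170

k_BT = 0.08617 × 1010 K = 87.032 meV.
Eᵢ/kT = 0, 2.4474, 2.5623, 4.0445.
Z = Σ gᵢe^(−Eᵢ/kT) = 2·e^(−0) + 5·e^(−2.4474) + 1·e^(−2.5623) + 2·e^(−4.0445) = 2.0000 + 0.43259 + 0.077127 + 0.035037 = 2.5448.
P₁ = g₁ e^(−E₁/kT) / Z = 0.43259/2.5448 = 0.170.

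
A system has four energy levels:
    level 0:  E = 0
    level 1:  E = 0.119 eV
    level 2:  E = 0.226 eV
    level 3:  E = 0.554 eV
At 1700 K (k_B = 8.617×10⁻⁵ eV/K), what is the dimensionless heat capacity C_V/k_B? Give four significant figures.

k_BT = 8.617×10⁻⁵ × 1700 K = 0.146489 eV.
Eᵢ/kT = 0, 0.812348, 1.54278, 3.78185.
Z = Σ e^(−Eᵢ/kT) = e^(−0) + e^(−0.812348) + e^(−1.54278) + e^(−3.78185) = 1.00000 + 0.443815 + 0.213786 + 0.0227805 = 1.68038.
⟨E⟩ = 0.0676930 eV, ⟨E²⟩ = 0.0143991 eV².
C_V/k_B = (⟨E²⟩ − ⟨E⟩²)/(kT)² = (0.0143991 − 0.00458234)/0.0214590 = 0.4575.

0.4575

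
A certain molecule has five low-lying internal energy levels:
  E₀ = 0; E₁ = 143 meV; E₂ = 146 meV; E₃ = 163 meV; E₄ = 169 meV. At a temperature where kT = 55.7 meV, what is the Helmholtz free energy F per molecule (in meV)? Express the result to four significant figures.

Eᵢ/kT = 0, 2.56732, 2.62118, 2.92639, 3.03411.
Z = Σ e^(−Eᵢ/kT) = e^(−0) + e^(−2.56732) + e^(−2.62118) + e^(−2.92639) + e^(−3.03411) = 1.00000 + 0.0767409 + 0.0727170 + 0.0535901 + 0.0481175 = 1.25117.
F = −kT ln Z = −55.7 × ln(1.25117) = −55.7 × 0.224079 = -12.48 meV.

-12.48 meV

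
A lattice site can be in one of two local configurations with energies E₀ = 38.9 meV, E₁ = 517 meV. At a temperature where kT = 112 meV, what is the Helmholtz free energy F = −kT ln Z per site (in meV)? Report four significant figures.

37.34 meV

Eᵢ/kT = 0.347321, 4.61607.
Z = Σ e^(−Eᵢ/kT) = e^(−0.347321) + e^(−4.61607) = 0.706578 + 0.00989159 = 0.716470.
F = −kT ln Z = −112 × ln(0.716470) = −112 × -0.333419 = 37.34 meV.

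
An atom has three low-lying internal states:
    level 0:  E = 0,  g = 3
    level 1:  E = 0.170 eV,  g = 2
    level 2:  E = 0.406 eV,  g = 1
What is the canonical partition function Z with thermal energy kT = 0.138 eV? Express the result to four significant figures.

Z = 3.636

Eᵢ/kT = 0, 1.23188, 2.94203.
Z = Σ gᵢe^(−Eᵢ/kT) = 3·e^(−0) + 2·e^(−1.23188) + 1·e^(−2.94203) = 3.00000 + 0.583487 + 0.0527585 = 3.63625.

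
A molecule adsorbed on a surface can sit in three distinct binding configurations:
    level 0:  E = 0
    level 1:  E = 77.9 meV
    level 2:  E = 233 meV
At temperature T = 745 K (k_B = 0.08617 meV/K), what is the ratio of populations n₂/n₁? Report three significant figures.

0.0893

k_BT = 0.08617 × 745 K = 64.197 meV.
n₂/n₁ = exp[−(E₂−E₁)/kT] = exp(−(155.1 meV)/(64.197 meV)) = exp(-2.4160) = 0.0893.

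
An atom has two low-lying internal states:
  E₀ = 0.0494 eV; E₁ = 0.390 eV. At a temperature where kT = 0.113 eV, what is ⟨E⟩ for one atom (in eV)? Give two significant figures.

0.065 eV

Eᵢ/kT = 0.4372, 3.451.
Z = Σ e^(−Eᵢ/kT) = e^(−0.4372) + e^(−3.451) = 0.6458 + 0.03171 = 0.6775.
⟨E⟩ = Σ Eᵢ e^(−Eᵢ/kT) / Z = (0.0494·0.6458 + 0.390·0.03171) / 0.6775 = 0.065 eV.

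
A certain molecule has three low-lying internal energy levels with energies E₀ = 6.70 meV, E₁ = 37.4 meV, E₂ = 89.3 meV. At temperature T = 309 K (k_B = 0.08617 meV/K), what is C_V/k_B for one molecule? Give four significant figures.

0.4895

k_BT = 0.08617 × 309 K = 26.6265 meV.
Eᵢ/kT = 0.251629, 1.40462, 3.35380.
Z = Σ e^(−Eᵢ/kT) = e^(−0.251629) + e^(−1.40462) + e^(−3.35380) = 0.777533 + 0.245460 + 0.0349513 = 1.05794.
⟨E⟩ = 16.5518 meV, ⟨E²⟩ = 620.982 meV².
C_V/k_B = (⟨E²⟩ − ⟨E⟩²)/(kT)² = (620.982 − 273.962)/708.971 = 0.4895.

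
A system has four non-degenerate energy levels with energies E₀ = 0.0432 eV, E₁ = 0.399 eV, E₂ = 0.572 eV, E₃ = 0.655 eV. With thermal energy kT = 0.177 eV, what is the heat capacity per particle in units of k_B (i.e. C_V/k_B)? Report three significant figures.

0.936

Eᵢ/kT = 0.24407, 2.2542, 3.2316, 3.7006.
Z = Σ e^(−Eᵢ/kT) = e^(−0.24407) + e^(−2.2542) + e^(−3.2316) + e^(−3.7006) = 0.78343 + 0.10496 + 0.039494 + 0.024709 = 0.95259.
⟨E⟩ = 0.12020 eV, ⟨E²⟩ = 0.043770 eV².
C_V/k_B = (⟨E²⟩ − ⟨E⟩²)/(kT)² = (0.043770 − 0.014448)/0.031329 = 0.936.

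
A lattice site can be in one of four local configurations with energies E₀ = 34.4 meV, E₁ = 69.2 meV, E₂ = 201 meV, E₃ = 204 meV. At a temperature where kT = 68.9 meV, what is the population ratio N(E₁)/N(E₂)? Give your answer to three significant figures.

n₁/n₂ = exp[−(E₁−E₂)/kT] = exp(−(-131.8 meV)/(68.9 meV)) = exp(1.9129) = 6.77.

6.77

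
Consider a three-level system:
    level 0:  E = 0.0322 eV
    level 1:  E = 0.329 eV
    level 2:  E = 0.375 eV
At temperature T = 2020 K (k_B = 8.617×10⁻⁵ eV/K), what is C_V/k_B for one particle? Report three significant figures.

0.614

k_BT = 8.617×10⁻⁵ × 2020 K = 0.17406 eV.
Eᵢ/kT = 0.18499, 1.8902, 2.1544.
Z = Σ e^(−Eᵢ/kT) = e^(−0.18499) + e^(−1.8902) + e^(−2.1544) = 0.83111 + 0.15104 + 0.11597 = 1.0981.
⟨E⟩ = 0.10923 eV, ⟨E²⟩ = 0.030524 eV².
C_V/k_B = (⟨E²⟩ − ⟨E⟩²)/(kT)² = (0.030524 − 0.011931)/0.030297 = 0.614.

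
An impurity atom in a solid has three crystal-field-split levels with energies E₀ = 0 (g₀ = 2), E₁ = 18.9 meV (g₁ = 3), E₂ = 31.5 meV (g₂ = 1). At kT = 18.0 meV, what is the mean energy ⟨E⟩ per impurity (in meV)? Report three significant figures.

Eᵢ/kT = 0, 1.0500, 1.7500.
Z = Σ gᵢe^(−Eᵢ/kT) = 2·e^(−0) + 3·e^(−1.0500) + 1·e^(−1.7500) = 2.0000 + 1.0498 + 0.17377 = 3.2236.
⟨E⟩ = Σ Eᵢ gᵢe^(−Eᵢ/kT) / Z = (0·2.0000 + 18.9·1.0498 + 31.5·0.17377) / 3.2236 = 7.85 meV.

7.85 meV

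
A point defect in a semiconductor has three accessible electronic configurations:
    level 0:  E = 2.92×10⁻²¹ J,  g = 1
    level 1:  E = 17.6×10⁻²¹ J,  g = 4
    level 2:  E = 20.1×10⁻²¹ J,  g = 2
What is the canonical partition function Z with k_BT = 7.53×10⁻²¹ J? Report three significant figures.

Z = 1.20

Eᵢ/kT = 0.38778, 2.3373, 2.6693.
Z = Σ gᵢe^(−Eᵢ/kT) = 1·e^(−0.38778) + 4·e^(−2.3373) + 2·e^(−2.6693) = 0.67856 + 0.38635 + 0.13860 = 1.2035.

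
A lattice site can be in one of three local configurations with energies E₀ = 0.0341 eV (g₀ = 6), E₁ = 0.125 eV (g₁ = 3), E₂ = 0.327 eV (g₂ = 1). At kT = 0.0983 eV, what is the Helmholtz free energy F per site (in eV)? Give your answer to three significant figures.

-0.161 eV

Eᵢ/kT = 0.34690, 1.2716, 3.3266.
Z = Σ gᵢe^(−Eᵢ/kT) = 6·e^(−0.34690) + 3·e^(−1.2716) + 1·e^(−3.3266) = 4.2413 + 0.84115 + 0.035915 = 5.1184.
F = −kT ln Z = −0.0983 × ln(5.1184) = −0.0983 × 1.6328 = -0.161 eV.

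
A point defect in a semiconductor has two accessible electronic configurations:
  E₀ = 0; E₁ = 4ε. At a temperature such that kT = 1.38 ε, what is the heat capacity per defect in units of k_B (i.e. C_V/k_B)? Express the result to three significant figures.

0.416

Eᵢ/kT = 0, 2.8986.
Z = Σ e^(−Eᵢ/kT) = e^(−0) + e^(−2.8986) = 1.0000 + 0.055100 = 1.0551.
⟨E⟩ = 0.20889 ε, ⟨E²⟩ = 0.83556 ε².
C_V/k_B = (⟨E²⟩ − ⟨E⟩²)/(kT)² = (0.83556 − 0.043635)/1.9044 = 0.416.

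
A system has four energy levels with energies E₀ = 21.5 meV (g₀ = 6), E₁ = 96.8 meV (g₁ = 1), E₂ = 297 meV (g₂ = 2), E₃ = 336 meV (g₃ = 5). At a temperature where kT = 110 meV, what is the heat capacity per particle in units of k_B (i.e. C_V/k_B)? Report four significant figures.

Eᵢ/kT = 0.195455, 0.880000, 2.70000, 3.05455.
Z = Σ gᵢe^(−Eᵢ/kT) = 6·e^(−0.195455) + 1·e^(−0.880000) + 2·e^(−2.70000) + 5·e^(−3.05455) = 4.93476 + 0.414783 + 0.134411 + 0.235720 = 5.71967.
⟨E⟩ = 46.3961 meV, ⟨E²⟩ = 7803.91 meV².
C_V/k_B = (⟨E²⟩ − ⟨E⟩²)/(kT)² = (7803.91 − 2152.60)/12100.0 = 0.4671.

0.4671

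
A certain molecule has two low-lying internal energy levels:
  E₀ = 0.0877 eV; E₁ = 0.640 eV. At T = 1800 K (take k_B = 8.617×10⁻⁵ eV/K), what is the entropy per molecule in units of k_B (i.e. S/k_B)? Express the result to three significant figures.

0.126

k_BT = 8.617×10⁻⁵ × 1800 K = 0.15511 eV.
Eᵢ/kT = 0.56541, 4.1261.
Z = Σ e^(−Eᵢ/kT) = e^(−0.56541) + e^(−4.1261) = 0.56813 + 0.016146 = 0.58428.
⟨E⟩ = Σ EᵢPᵢ = 0.10296 eV.
S/k_B = ln Z + ⟨E⟩/kT = ln(0.58428) + 0.10296/0.15511 = -0.53737 + 0.66379 = 0.126.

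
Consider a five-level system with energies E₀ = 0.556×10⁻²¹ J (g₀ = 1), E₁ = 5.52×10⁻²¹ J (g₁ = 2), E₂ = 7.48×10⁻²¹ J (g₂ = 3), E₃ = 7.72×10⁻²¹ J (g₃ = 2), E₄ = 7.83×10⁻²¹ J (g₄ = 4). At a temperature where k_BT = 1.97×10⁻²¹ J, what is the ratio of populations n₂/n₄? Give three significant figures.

n₂/n₄ = (g₂/g₄) exp[−(E₂−E₄)/kT] = (3/4) × exp(−(-0.35 ×10⁻²¹ J)/(1.97 ×10⁻²¹ J)) = (3/4) × exp(0.17766) = 0.896.

0.896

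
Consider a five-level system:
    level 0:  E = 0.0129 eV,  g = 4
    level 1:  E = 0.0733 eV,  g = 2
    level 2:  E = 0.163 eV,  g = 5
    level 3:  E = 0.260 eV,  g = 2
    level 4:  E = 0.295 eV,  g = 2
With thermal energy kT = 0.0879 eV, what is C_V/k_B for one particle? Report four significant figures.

Eᵢ/kT = 0.146758, 0.833902, 1.85438, 2.95791, 3.35609.
Z = Σ gᵢe^(−Eᵢ/kT) = 4·e^(−0.146758) + 2·e^(−0.833902) + 5·e^(−1.85438) + 2·e^(−2.95791) + 2·e^(−3.35609) = 3.45401 + 0.868702 + 0.782750 + 0.103855 + 0.0697427 = 5.27906.
⟨E⟩ = 0.0536833 eV, ⟨E²⟩ = 0.00741213 eV².
C_V/k_B = (⟨E²⟩ − ⟨E⟩²)/(kT)² = (0.00741213 − 0.00288190)/0.00772641 = 0.5863.

0.5863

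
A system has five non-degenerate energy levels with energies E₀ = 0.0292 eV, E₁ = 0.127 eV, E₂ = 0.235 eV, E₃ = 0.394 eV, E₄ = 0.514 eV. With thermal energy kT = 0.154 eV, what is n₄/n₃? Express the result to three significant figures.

0.459

n₄/n₃ = exp[−(E₄−E₃)/kT] = exp(−(0.120 eV)/(0.154 eV)) = exp(-0.77922) = 0.459.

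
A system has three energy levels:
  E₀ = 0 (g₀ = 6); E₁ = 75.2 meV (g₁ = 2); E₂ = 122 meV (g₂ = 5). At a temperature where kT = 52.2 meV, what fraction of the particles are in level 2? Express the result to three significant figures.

Eᵢ/kT = 0, 1.4406, 2.3372.
Z = Σ gᵢe^(−Eᵢ/kT) = 6·e^(−0) + 2·e^(−1.4406) + 5·e^(−2.3372) = 6.0000 + 0.47357 + 0.48299 = 6.9566.
P₂ = g₂ e^(−E₂/kT) / Z = 0.48299/6.9566 = 0.0694.

0.0694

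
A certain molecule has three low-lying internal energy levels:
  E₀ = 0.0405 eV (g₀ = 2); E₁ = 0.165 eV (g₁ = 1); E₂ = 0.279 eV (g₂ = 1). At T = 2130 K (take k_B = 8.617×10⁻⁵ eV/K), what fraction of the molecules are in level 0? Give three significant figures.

0.719

k_BT = 8.617×10⁻⁵ × 2130 K = 0.18354 eV.
Eᵢ/kT = 0.22066, 0.89899, 1.5201.
Z = Σ gᵢe^(−Eᵢ/kT) = 2·e^(−0.22066) + 1·e^(−0.89899) + 1·e^(−1.5201) = 1.6040 + 0.40698 + 0.21869 = 2.2297.
P₀ = g₀ e^(−E₀/kT) / Z = 1.6040/2.2297 = 0.719.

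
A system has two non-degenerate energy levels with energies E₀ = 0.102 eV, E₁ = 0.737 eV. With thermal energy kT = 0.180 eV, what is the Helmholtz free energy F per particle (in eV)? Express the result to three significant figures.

0.0968 eV

Eᵢ/kT = 0.56667, 4.0944.
Z = Σ e^(−Eᵢ/kT) = e^(−0.56667) + e^(−4.0944) = 0.56741 + 0.016666 = 0.58408.
F = −kT ln Z = −0.180 × ln(0.58408) = −0.180 × -0.53772 = 0.0968 eV.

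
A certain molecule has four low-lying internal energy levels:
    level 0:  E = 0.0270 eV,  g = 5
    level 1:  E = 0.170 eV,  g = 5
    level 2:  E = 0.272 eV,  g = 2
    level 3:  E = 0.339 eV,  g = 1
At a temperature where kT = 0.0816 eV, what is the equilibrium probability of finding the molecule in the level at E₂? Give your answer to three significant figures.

Eᵢ/kT = 0.33088, 2.0833, 3.3333, 4.1544.
Z = Σ gᵢe^(−Eᵢ/kT) = 5·e^(−0.33088) + 5·e^(−2.0833) + 2·e^(−3.3333) + 1·e^(−4.1544) = 3.5915 + 0.62259 + 0.071350 + 0.015695 = 4.3011.
P₂ = g₂ e^(−E₂/kT) / Z = 0.071350/4.3011 = 0.0166.

0.0166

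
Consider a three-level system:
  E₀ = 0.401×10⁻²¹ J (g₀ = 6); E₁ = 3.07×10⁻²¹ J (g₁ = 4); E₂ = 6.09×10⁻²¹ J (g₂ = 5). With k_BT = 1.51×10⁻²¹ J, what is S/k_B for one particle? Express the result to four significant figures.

2.158

Eᵢ/kT = 0.265563, 2.03311, 4.03311.
Z = Σ gᵢe^(−Eᵢ/kT) = 6·e^(−0.265563) + 4·e^(−2.03311) + 5·e^(−4.03311) = 4.60064 + 0.523711 + 0.0885957 = 5.21295.
⟨E⟩ = Σ EᵢPᵢ = 0.765823 ×10⁻²¹ J.
S/k_B = ln Z + ⟨E⟩/kT = ln(5.21295) + 0.765823/1.51 = 1.65115 + 0.507168 = 2.158.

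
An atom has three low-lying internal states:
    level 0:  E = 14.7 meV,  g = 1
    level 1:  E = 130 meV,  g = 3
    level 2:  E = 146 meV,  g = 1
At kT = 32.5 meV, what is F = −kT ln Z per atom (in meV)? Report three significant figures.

11.5 meV

Eᵢ/kT = 0.45231, 4.0000, 4.4923.
Z = Σ gᵢe^(−Eᵢ/kT) = 1·e^(−0.45231) + 3·e^(−4.0000) + 1·e^(−4.4923) = 0.63616 + 0.054947 + 0.011195 = 0.70230.
F = −kT ln Z = −32.5 × ln(0.70230) = −32.5 × -0.35339 = 11.5 meV.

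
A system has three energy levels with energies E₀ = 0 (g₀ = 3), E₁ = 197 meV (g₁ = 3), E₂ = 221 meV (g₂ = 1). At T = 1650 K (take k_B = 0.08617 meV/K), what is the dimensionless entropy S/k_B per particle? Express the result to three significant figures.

1.72

k_BT = 0.08617 × 1650 K = 142.18 meV.
Eᵢ/kT = 0, 1.3856, 1.5544.
Z = Σ gᵢe^(−Eᵢ/kT) = 3·e^(−0) + 3·e^(−1.3856) + 1·e^(−1.5544) = 3.0000 + 0.75052 + 0.21132 = 3.9618.
⟨E⟩ = Σ EᵢPᵢ = 49.108 meV.
S/k_B = ln Z + ⟨E⟩/kT = ln(3.9618) + 49.108/142.18 = 1.3767 + 0.34539 = 1.72.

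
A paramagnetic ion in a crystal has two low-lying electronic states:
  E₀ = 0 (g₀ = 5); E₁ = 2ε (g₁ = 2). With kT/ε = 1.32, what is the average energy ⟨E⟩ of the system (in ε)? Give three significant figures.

Eᵢ/kT = 0, 1.5152.
Z = Σ gᵢe^(−Eᵢ/kT) = 5·e^(−0) + 2·e^(−1.5152) = 5.0000 + 0.43953 = 5.4395.
⟨E⟩ = Σ Eᵢ gᵢe^(−Eᵢ/kT) / Z = (0·5.0000 + 2·0.43953) / 5.4395 = 0.162 ε.

0.162 ε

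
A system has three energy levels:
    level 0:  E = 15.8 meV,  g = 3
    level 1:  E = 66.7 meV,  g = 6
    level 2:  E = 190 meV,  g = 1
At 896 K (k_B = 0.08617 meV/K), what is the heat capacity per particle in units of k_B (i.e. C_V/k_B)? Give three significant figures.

k_BT = 0.08617 × 896 K = 77.208 meV.
Eᵢ/kT = 0.20464, 0.86390, 2.4609.
Z = Σ gᵢe^(−Eᵢ/kT) = 3·e^(−0.20464) + 6·e^(−0.86390) + 1·e^(−2.4609) = 2.4448 + 2.5291 + 0.085358 = 5.0593.
⟨E⟩ = 44.183 meV, ⟨E²⟩ = 2953.7 meV².
C_V/k_B = (⟨E²⟩ − ⟨E⟩²)/(kT)² = (2953.7 − 1952.1)/5961.1 = 0.168.

0.168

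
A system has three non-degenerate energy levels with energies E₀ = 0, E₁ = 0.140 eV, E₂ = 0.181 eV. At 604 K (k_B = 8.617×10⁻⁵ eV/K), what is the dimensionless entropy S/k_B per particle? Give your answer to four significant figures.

0.3581

k_BT = 8.617×10⁻⁵ × 604 K = 0.0520467 eV.
Eᵢ/kT = 0, 2.68989, 3.47765.
Z = Σ e^(−Eᵢ/kT) = e^(−0) + e^(−2.68989) + e^(−3.47765) = 1.00000 + 0.0678884 + 0.0308799 = 1.09877.
⟨E⟩ = Σ EᵢPᵢ = 0.0137368 eV.
S/k_B = ln Z + ⟨E⟩/kT = ln(1.09877) + 0.0137368/0.0520467 = 0.0941914 + 0.263932 = 0.3581.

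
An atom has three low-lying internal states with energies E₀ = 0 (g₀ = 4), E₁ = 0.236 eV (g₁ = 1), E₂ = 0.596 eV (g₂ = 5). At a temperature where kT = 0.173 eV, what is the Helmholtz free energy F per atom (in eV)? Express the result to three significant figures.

-0.257 eV

Eᵢ/kT = 0, 1.3642, 3.4451.
Z = Σ gᵢe^(−Eᵢ/kT) = 4·e^(−0) + 1·e^(−1.3642) + 5·e^(−3.4451) = 4.0000 + 0.25559 + 0.15951 = 4.4151.
F = −kT ln Z = −0.173 × ln(4.4151) = −0.173 × 1.4850 = -0.257 eV.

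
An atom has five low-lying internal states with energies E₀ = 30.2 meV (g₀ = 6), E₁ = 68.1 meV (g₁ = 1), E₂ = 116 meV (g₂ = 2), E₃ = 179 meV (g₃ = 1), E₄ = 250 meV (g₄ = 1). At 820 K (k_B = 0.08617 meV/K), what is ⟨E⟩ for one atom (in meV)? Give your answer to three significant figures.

k_BT = 0.08617 × 820 K = 70.659 meV.
Eᵢ/kT = 0.42740, 0.96378, 1.6417, 2.5333, 3.5381.
Z = Σ gᵢe^(−Eᵢ/kT) = 6·e^(−0.42740) + 1·e^(−0.96378) + 2·e^(−1.6417) + 1·e^(−2.5333) + 1·e^(−3.5381) = 3.9132 + 0.38145 + 0.38730 + 0.079397 + 0.029069 = 4.7904.
⟨E⟩ = Σ Eᵢ gᵢe^(−Eᵢ/kT) / Z = (30.2·3.9132 + 68.1·0.38145 + 116·0.38730 + 179·0.079397 + 250·0.029069) / 4.7904 = 44.0 meV.

44.0 meV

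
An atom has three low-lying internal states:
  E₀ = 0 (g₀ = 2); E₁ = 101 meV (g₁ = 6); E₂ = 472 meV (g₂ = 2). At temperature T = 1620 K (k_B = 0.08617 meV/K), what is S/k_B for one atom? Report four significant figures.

k_BT = 0.08617 × 1620 K = 139.595 meV.
Eᵢ/kT = 0, 0.723522, 3.38121.
Z = Σ gᵢe^(−Eᵢ/kT) = 2·e^(−0) + 6·e^(−0.723522) + 2·e^(−3.38121) = 2.00000 + 2.91025 + 0.0680126 = 4.97826.
⟨E⟩ = Σ EᵢPᵢ = 65.4922 meV.
S/k_B = ln Z + ⟨E⟩/kT = ln(4.97826) + 65.4922/139.595 = 1.60508 + 0.469159 = 2.074.

2.074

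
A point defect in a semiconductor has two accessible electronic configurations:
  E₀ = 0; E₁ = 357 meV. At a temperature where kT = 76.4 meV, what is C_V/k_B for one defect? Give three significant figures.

Eᵢ/kT = 0, 4.6728.
Z = Σ e^(−Eᵢ/kT) = e^(−0) + e^(−4.6728) = 1.0000 + 0.0093461 = 1.0093.
⟨E⟩ = 3.3058 meV, ⟨E²⟩ = 1180.2 meV².
C_V/k_B = (⟨E²⟩ − ⟨E⟩²)/(kT)² = (1180.2 − 10.928)/5837.0 = 0.200.

0.200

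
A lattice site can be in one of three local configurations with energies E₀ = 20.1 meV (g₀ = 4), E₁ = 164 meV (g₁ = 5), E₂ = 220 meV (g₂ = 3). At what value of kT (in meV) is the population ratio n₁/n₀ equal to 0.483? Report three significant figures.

n₁/n₀ = (g₁/g₀) exp[−(E₁−E₀)/kT] = 0.483.
⇒ (E₁−E₀)/kT = ln((5/4)/0.483) = ln(2.5880) = 0.95089.
kT = 143.9 meV / 0.95089 = 151 meV.

151 meV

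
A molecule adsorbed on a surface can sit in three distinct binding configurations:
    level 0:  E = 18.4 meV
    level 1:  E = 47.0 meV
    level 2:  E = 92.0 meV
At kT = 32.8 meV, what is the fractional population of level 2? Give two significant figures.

0.070

Eᵢ/kT = 0.5610, 1.433, 2.805.
Z = Σ e^(−Eᵢ/kT) = e^(−0.5610) + e^(−1.433) + e^(−2.805) = 0.5706 + 0.2386 + 0.06051 = 0.8697.
P₂ = e^(−E₂/kT) / Z = 0.06051/0.8697 = 0.070.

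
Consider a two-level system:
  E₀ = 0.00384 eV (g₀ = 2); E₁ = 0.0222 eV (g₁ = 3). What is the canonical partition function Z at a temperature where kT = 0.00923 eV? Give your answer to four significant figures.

Z = 1.590

Eᵢ/kT = 0.416035, 2.40520.
Z = Σ gᵢe^(−Eᵢ/kT) = 2·e^(−0.416035) + 3·e^(−2.40520) = 1.31931 + 0.270742 = 1.59005.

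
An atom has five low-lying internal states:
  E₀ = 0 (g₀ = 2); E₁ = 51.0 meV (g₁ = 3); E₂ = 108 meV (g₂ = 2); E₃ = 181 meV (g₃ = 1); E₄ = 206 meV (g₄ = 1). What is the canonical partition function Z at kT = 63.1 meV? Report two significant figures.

Z = 3.8

Eᵢ/kT = 0, 0.8082, 1.712, 2.868, 3.265.
Z = Σ gᵢe^(−Eᵢ/kT) = 2·e^(−0) + 3·e^(−0.8082) + 2·e^(−1.712) + 1·e^(−2.868) + 1·e^(−3.265) = 2.000 + 1.337 + 0.3610 + 0.05681 + 0.03820 = 3.793.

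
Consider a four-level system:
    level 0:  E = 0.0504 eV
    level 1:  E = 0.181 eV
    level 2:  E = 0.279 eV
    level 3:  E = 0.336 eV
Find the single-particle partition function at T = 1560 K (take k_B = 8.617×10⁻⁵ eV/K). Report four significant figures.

k_BT = 8.617×10⁻⁵ × 1560 K = 0.134425 eV.
Eᵢ/kT = 0.374930, 1.34648, 2.07551, 2.49954.
Z = Σ e^(−Eᵢ/kT) = e^(−0.374930) + e^(−1.34648) + e^(−2.07551) + e^(−2.49954) = 0.687337 + 0.260154 + 0.125492 + 0.0821228 = 1.15511.

Z = 1.155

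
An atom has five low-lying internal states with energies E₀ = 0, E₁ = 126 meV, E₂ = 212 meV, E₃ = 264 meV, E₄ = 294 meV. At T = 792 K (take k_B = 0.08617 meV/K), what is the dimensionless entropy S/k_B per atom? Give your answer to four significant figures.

0.6729

k_BT = 0.08617 × 792 K = 68.2466 meV.
Eᵢ/kT = 0, 1.84625, 3.10638, 3.86832, 4.30791.
Z = Σ e^(−Eᵢ/kT) = e^(−0) + e^(−1.84625) + e^(−3.10638) + e^(−3.86832) + e^(−4.30791) = 1.00000 + 0.157828 + 0.0447627 + 0.0208934 + 0.0134617 = 1.23695.
⟨E⟩ = Σ EᵢPᵢ = 31.4076 meV.
S/k_B = ln Z + ⟨E⟩/kT = ln(1.23695) + 31.4076/68.2466 = 0.212649 + 0.460208 = 0.6729.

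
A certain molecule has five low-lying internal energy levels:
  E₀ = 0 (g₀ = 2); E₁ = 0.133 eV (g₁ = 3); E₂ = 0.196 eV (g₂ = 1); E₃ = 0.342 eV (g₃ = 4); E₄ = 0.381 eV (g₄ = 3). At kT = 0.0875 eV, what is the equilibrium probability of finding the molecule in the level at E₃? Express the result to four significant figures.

Eᵢ/kT = 0, 1.52000, 2.24000, 3.90857, 4.35429.
Z = Σ gᵢe^(−Eᵢ/kT) = 2·e^(−0) + 3·e^(−1.52000) + 1·e^(−2.24000) + 4·e^(−3.90857) + 3·e^(−4.35429) = 2.00000 + 0.656136 + 0.106459 + 0.0802767 + 0.0385547 = 2.88143.
P₃ = g₃ e^(−E₃/kT) / Z = 0.0802767/2.88143 = 0.02786.

0.02786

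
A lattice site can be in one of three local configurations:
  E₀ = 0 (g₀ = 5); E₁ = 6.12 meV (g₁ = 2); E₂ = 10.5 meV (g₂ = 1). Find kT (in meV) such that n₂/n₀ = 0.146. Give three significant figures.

33.4 meV

n₂/n₀ = (g₂/g₀) exp[−(E₂−E₀)/kT] = 0.146.
⇒ (E₂−E₀)/kT = ln((1/5)/0.146) = ln(1.3699) = 0.31474.
kT = 10.5 meV / 0.31474 = 33.4 meV.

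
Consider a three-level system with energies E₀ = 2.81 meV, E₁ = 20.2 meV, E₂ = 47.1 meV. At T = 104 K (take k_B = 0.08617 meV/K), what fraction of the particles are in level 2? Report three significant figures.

k_BT = 0.08617 × 104 K = 8.9617 meV.
Eᵢ/kT = 0.31356, 2.2540, 5.2557.
Z = Σ e^(−Eᵢ/kT) = e^(−0.31356) + e^(−2.2540) + e^(−5.2557) = 0.73084 + 0.10498 + 0.0052177 = 0.84104.
P₂ = e^(−E₂/kT) / Z = 0.0052177/0.84104 = 0.00620.

0.00620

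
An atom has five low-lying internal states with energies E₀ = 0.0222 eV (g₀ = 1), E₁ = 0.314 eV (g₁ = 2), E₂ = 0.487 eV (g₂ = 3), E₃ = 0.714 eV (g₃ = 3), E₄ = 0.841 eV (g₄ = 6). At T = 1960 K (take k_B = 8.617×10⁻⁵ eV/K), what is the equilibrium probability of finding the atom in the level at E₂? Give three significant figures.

0.116

k_BT = 8.617×10⁻⁵ × 1960 K = 0.16889 eV.
Eᵢ/kT = 0.13145, 1.8592, 2.8835, 4.2276, 4.9796.
Z = Σ gᵢe^(−Eᵢ/kT) = 1·e^(−0.13145) + 2·e^(−1.8592) + 3·e^(−2.8835) + 3·e^(−4.2276) + 6·e^(−4.9796) = 0.87682 + 0.31159 + 0.16782 + 0.043762 + 0.041261 = 1.4413.
P₂ = g₂ e^(−E₂/kT) / Z = 0.16782/1.4413 = 0.116.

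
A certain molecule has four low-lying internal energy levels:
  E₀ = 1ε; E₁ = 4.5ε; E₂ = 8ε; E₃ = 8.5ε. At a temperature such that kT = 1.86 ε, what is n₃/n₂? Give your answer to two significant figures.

n₃/n₂ = exp[−(E₃−E₂)/kT] = exp(−(0.5ε)/(1.86ε)) = exp(-0.2688) = 0.76.

0.76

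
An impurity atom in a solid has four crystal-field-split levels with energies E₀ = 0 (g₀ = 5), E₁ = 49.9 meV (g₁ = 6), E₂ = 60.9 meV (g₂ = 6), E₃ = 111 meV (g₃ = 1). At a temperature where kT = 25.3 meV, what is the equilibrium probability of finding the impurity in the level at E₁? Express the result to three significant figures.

Eᵢ/kT = 0, 1.9723, 2.4071, 4.3874.
Z = Σ gᵢe^(−Eᵢ/kT) = 5·e^(−0) + 6·e^(−1.9723) + 6·e^(−2.4071) + 1·e^(−4.3874) = 5.0000 + 0.83482 + 0.54046 + 0.012433 = 6.3877.
P₁ = g₁ e^(−E₁/kT) / Z = 0.83482/6.3877 = 0.131.

0.131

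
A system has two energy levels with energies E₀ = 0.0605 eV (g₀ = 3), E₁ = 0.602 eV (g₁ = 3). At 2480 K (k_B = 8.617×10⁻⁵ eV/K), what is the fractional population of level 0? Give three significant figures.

0.926

k_BT = 8.617×10⁻⁵ × 2480 K = 0.21370 eV.
Eᵢ/kT = 0.28311, 2.8170.
Z = Σ gᵢe^(−Eᵢ/kT) = 3·e^(−0.28311) + 3·e^(−2.8170) = 2.2603 + 0.17936 = 2.4397.
P₀ = g₀ e^(−E₀/kT) / Z = 2.2603/2.4397 = 0.926.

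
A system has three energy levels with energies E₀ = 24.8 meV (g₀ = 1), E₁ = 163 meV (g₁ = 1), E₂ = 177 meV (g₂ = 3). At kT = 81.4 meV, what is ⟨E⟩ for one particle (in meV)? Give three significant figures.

83.0 meV

Eᵢ/kT = 0.30467, 2.0025, 2.1744.
Z = Σ gᵢe^(−Eᵢ/kT) = 1·e^(−0.30467) + 1·e^(−2.0025) + 3·e^(−2.1744) = 0.73737 + 0.13500 + 0.34103 = 1.2134.
⟨E⟩ = Σ Eᵢ gᵢe^(−Eᵢ/kT) / Z = (24.8·0.73737 + 163·0.13500 + 177·0.34103) / 1.2134 = 83.0 meV.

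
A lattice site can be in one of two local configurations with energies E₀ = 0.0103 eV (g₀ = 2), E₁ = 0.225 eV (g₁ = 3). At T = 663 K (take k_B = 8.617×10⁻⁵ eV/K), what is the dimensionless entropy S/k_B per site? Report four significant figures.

k_BT = 8.617×10⁻⁵ × 663 K = 0.0571307 eV.
Eᵢ/kT = 0.180288, 3.93834.
Z = Σ gᵢe^(−Eᵢ/kT) = 2·e^(−0.180288) + 3·e^(−3.93834) = 1.67006 + 0.0584416 = 1.72850.
⟨E⟩ = Σ EᵢPᵢ = 0.0175591 eV.
S/k_B = ln Z + ⟨E⟩/kT = ln(1.72850) + 0.0175591/0.0571307 = 0.547254 + 0.307350 = 0.8546.

0.8546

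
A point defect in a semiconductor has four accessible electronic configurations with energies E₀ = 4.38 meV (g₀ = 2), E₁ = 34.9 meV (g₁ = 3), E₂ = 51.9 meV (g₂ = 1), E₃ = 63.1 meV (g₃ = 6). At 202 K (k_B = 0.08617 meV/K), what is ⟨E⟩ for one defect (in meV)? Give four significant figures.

k_BT = 0.08617 × 202 K = 17.4063 meV.
Eᵢ/kT = 0.251633, 2.00502, 2.98168, 3.62512.
Z = Σ gᵢe^(−Eᵢ/kT) = 2·e^(−0.251633) + 3·e^(−2.00502) + 1·e^(−2.98168) + 6·e^(−3.62512) = 1.55506 + 0.403973 + 0.0507076 + 0.159875 = 2.16962.
⟨E⟩ = Σ Eᵢ gᵢe^(−Eᵢ/kT) / Z = (4.38·1.55506 + 34.9·0.403973 + 51.9·0.0507076 + 63.1·0.159875) / 2.16962 = 15.50 meV.

15.50 meV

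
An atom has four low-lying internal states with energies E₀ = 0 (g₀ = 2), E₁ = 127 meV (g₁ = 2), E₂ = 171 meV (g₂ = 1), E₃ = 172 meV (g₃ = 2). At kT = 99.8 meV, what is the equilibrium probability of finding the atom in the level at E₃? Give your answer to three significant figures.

0.115

Eᵢ/kT = 0, 1.2725, 1.7134, 1.7234.
Z = Σ gᵢe^(−Eᵢ/kT) = 2·e^(−0) + 2·e^(−1.2725) + 1·e^(−1.7134) + 2·e^(−1.7234) = 2.0000 + 0.56026 + 0.18025 + 0.35692 = 3.0974.
P₃ = g₃ e^(−E₃/kT) / Z = 0.35692/3.0974 = 0.115.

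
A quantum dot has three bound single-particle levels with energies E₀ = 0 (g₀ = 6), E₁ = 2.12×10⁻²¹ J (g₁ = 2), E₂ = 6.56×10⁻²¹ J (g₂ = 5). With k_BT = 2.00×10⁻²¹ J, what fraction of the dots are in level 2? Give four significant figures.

0.02734

Eᵢ/kT = 0, 1.06000, 3.28000.
Z = Σ gᵢe^(−Eᵢ/kT) = 6·e^(−0) + 2·e^(−1.06000) + 5·e^(−3.28000) = 6.00000 + 0.692912 + 0.188141 = 6.88105.
P₂ = g₂ e^(−E₂/kT) / Z = 0.188141/6.88105 = 0.02734.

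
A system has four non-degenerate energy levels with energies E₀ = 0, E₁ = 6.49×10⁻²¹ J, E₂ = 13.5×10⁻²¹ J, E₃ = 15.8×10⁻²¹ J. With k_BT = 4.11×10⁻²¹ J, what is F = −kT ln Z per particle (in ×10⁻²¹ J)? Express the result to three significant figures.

Eᵢ/kT = 0, 1.5791, 3.2847, 3.8443.
Z = Σ e^(−Eᵢ/kT) = e^(−0) + e^(−1.5791) + e^(−3.2847) + e^(−3.8443) = 1.0000 + 0.20616 + 0.037452 + 0.021401 = 1.2650.
F = −kT ln Z = −4.11 × ln(1.2650) = −4.11 × 0.23507 = -0.966 ×10⁻²¹ J.

-0.966 ×10⁻²¹ J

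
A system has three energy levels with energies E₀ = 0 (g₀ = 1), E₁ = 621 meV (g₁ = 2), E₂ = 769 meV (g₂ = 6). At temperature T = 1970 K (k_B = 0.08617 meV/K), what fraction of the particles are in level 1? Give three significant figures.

0.0462

k_BT = 0.08617 × 1970 K = 169.75 meV.
Eᵢ/kT = 0, 3.6583, 4.5302.
Z = Σ gᵢe^(−Eᵢ/kT) = 1·e^(−0) + 2·e^(−3.6583) + 6·e^(−4.5302) = 1.0000 + 0.051553 + 0.064671 = 1.1162.
P₁ = g₁ e^(−E₁/kT) / Z = 0.051553/1.1162 = 0.0462.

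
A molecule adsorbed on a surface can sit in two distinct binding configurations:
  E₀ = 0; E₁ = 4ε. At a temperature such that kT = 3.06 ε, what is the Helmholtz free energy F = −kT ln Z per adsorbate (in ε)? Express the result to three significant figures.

-0.733 ε

Eᵢ/kT = 0, 1.3072.
Z = Σ e^(−Eᵢ/kT) = e^(−0) + e^(−1.3072) = 1.0000 + 0.27058 = 1.2706.
F = −kT ln Z = −3.06 × ln(1.2706) = −3.06 × 0.23949 = -0.733 ε.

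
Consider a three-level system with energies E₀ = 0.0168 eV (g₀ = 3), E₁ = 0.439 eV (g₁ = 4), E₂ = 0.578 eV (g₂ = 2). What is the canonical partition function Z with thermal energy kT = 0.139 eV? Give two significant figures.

Eᵢ/kT = 0.1209, 3.158, 4.158.
Z = Σ gᵢe^(−Eᵢ/kT) = 3·e^(−0.1209) + 4·e^(−3.158) + 2·e^(−4.158) = 2.658 + 0.1700 + 0.03128 = 2.859.

Z = 2.9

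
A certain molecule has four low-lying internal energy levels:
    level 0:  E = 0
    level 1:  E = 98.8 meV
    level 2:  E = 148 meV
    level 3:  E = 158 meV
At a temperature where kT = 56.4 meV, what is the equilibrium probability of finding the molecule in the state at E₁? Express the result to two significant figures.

0.13

Eᵢ/kT = 0, 1.752, 2.624, 2.801.
Z = Σ e^(−Eᵢ/kT) = e^(−0) + e^(−1.752) + e^(−2.624) + e^(−2.801) = 1.000 + 0.1734 + 0.07251 + 0.06075 = 1.307.
P₁ = e^(−E₁/kT) / Z = 0.1734/1.307 = 0.13.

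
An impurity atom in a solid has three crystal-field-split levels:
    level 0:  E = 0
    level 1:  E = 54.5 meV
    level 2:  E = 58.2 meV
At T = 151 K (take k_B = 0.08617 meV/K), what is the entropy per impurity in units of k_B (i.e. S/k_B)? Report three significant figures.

k_BT = 0.08617 × 151 K = 13.012 meV.
Eᵢ/kT = 0, 4.1884, 4.4728.
Z = Σ e^(−Eᵢ/kT) = e^(−0) + e^(−4.1884) + e^(−4.4728) = 1.0000 + 0.015171 + 0.011415 = 1.0266.
⟨E⟩ = Σ EᵢPᵢ = 1.4525 meV.
S/k_B = ln Z + ⟨E⟩/kT = ln(1.0266) + 1.4525/13.012 = 0.026252 + 0.11163 = 0.138.

0.138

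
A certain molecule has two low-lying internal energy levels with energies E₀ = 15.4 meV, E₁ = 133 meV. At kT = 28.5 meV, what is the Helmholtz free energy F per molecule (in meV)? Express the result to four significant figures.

14.94 meV

Eᵢ/kT = 0.540351, 4.66667.
Z = Σ e^(−Eᵢ/kT) = e^(−0.540351) + e^(−4.66667) = 0.582544 + 0.00940353 = 0.591948.
F = −kT ln Z = −28.5 × ln(0.591948) = −28.5 × -0.524336 = 14.94 meV.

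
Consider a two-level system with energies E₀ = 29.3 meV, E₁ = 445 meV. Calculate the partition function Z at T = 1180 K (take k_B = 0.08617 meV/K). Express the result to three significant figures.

k_BT = 0.08617 × 1180 K = 101.68 meV.
Eᵢ/kT = 0.28816, 4.3765.
Z = Σ e^(−Eᵢ/kT) = e^(−0.28816) + e^(−4.3765) = 0.74964 + 0.012569 = 0.76221.

Z = 0.762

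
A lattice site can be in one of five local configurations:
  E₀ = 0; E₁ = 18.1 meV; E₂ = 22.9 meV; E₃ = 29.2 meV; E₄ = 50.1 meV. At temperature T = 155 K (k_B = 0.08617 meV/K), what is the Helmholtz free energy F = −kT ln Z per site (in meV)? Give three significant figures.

k_BT = 0.08617 × 155 K = 13.356 meV.
Eᵢ/kT = 0, 1.3552, 1.7146, 2.1863, 3.7511.
Z = Σ e^(−Eᵢ/kT) = e^(−0) + e^(−1.3552) + e^(−1.7146) + e^(−2.1863) + e^(−3.7511) = 1.0000 + 0.25790 + 0.18004 + 0.11233 + 0.023492 = 1.5738.
F = −kT ln Z = −13.356 × ln(1.5738) = −13.356 × 0.45349 = -6.06 meV.

-6.06 meV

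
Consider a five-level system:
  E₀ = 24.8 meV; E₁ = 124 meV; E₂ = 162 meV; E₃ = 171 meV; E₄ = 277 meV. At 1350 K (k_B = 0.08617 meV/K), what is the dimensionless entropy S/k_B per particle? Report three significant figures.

1.38

k_BT = 0.08617 × 1350 K = 116.33 meV.
Eᵢ/kT = 0.21319, 1.0659, 1.3926, 1.4700, 2.3812.
Z = Σ e^(−Eᵢ/kT) = e^(−0.21319) + e^(−1.0659) + e^(−1.3926) + e^(−1.4700) + e^(−2.3812) = 0.80800 + 0.34442 + 0.24843 + 0.22993 + 0.092440 = 1.7232.
⟨E⟩ = Σ EᵢPᵢ = 97.444 meV.
S/k_B = ln Z + ⟨E⟩/kT = ln(1.7232) + 97.444/116.33 = 0.54418 + 0.83765 = 1.38.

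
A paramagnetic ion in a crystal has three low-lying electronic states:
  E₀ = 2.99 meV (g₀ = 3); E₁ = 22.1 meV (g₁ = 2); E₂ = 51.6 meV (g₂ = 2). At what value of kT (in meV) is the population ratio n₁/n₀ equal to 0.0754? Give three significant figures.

n₁/n₀ = (g₁/g₀) exp[−(E₁−E₀)/kT] = 0.0754.
⇒ (E₁−E₀)/kT = ln((2/3)/0.0754) = ln(8.8417) = 2.1795.
kT = 19.11 meV / 2.1795 = 8.77 meV.

8.77 meV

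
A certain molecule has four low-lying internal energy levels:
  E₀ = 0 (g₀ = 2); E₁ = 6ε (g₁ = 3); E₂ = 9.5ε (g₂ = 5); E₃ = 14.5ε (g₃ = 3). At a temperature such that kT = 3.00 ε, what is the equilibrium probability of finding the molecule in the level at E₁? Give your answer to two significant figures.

Eᵢ/kT = 0, 2.000, 3.167, 4.833.
Z = Σ gᵢe^(−Eᵢ/kT) = 2·e^(−0) + 3·e^(−2.000) + 5·e^(−3.167) + 3·e^(−4.833) = 2.000 + 0.4060 + 0.2106 + 0.02389 = 2.640.
P₁ = g₁ e^(−E₁/kT) / Z = 0.4060/2.640 = 0.15.

0.15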